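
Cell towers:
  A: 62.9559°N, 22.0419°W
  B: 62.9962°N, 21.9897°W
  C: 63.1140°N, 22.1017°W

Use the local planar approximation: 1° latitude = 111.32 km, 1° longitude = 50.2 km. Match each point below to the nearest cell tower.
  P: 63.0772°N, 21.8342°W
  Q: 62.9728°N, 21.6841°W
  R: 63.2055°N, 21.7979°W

P→B; Q→B; R→C

P at 63.0772°N, 21.8342°W:
  A: 17.0601 km
  B: 11.9264 km
  C: 14.0395 km
  → nearest: B (11.9264 km)
Q at 62.9728°N, 21.6841°W:
  A: 18.0598 km
  B: 15.5607 km
  C: 26.2018 km
  → nearest: B (15.5607 km)
R at 63.2055°N, 21.7979°W:
  A: 30.3655 km
  B: 25.2103 km
  C: 18.3395 km
  → nearest: C (18.3395 km)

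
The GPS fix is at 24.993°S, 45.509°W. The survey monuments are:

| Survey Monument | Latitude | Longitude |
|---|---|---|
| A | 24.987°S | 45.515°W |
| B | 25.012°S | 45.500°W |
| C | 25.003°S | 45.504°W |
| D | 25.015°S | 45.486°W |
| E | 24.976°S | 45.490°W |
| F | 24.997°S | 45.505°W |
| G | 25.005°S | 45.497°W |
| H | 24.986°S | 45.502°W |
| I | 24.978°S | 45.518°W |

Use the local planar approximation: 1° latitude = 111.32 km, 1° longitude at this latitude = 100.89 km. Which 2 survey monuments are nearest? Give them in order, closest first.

Distances from 24.993°S, 45.509°W:
A: √((0.006·111.32)² + (-0.006·100.89)²) = √(0.44612 + 0.36644) = 0.901 km
B: √((-0.019·111.32)² + (0.009·100.89)²) = √(4.47356 + 0.82448) = 2.302 km
C: √((-0.010·111.32)² + (0.005·100.89)²) = √(1.23921 + 0.25447) = 1.222 km
D: √((-0.022·111.32)² + (0.023·100.89)²) = √(5.99780 + 5.38458) = 3.374 km
E: √((0.017·111.32)² + (0.019·100.89)²) = √(3.58133 + 3.67454) = 2.694 km
F: √((-0.004·111.32)² + (0.004·100.89)²) = √(0.19827 + 0.16286) = 0.601 km
G: √((-0.012·111.32)² + (0.012·100.89)²) = √(1.78447 + 1.46575) = 1.803 km
H: √((0.007·111.32)² + (0.007·100.89)²) = √(0.60721 + 0.49876) = 1.052 km
I: √((0.015·111.32)² + (-0.009·100.89)²) = √(2.78823 + 0.82448) = 1.901 km
Sorted: F (0.601 km) < A (0.901 km) < H (1.052 km) < C (1.222 km) < …

F, A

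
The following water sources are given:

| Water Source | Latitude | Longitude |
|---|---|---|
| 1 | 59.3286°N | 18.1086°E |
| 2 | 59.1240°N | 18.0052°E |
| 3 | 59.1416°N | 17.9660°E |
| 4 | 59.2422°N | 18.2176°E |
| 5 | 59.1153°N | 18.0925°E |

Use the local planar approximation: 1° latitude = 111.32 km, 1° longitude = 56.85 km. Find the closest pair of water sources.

2 and 3

Pairwise distances:
1–2: √((-0.2046·111.32)² + (-0.1034·56.85)²) = √(518.749456 + 34.554293) = 23.5224 km
1–3: √((-0.1870·111.32)² + (-0.1426·56.85)²) = √(433.340828 + 65.720368) = 22.3397 km
1–4: √((-0.0864·111.32)² + (0.1090·56.85)²) = √(92.506847 + 38.398471) = 11.4414 km
1–5: √((-0.2133·111.32)² + (-0.0161·56.85)²) = √(563.803940 + 0.837747) = 23.7622 km
2–3: √((0.0176·111.32)² + (-0.0392·56.85)²) = √(3.838590 + 4.966301) = 2.9673 km
2–4: √((0.1182·111.32)² + (0.2124·56.85)²) = √(173.133596 + 145.804176) = 17.8588 km
2–5: √((-0.0087·111.32)² + (0.0873·56.85)²) = √(0.937961 + 24.631419) = 5.0566 km
3–4: √((0.1006·111.32)² + (0.2516·56.85)²) = √(125.412942 + 204.588968) = 18.1660 km
3–5: √((-0.0263·111.32)² + (0.1265·56.85)²) = √(8.571521 + 51.718032) = 7.7646 km
4–5: √((-0.1269·111.32)² + (-0.1251·56.85)²) = √(199.558228 + 50.579619) = 15.8157 km
Closest pair: 2–3 at 2.9673 km.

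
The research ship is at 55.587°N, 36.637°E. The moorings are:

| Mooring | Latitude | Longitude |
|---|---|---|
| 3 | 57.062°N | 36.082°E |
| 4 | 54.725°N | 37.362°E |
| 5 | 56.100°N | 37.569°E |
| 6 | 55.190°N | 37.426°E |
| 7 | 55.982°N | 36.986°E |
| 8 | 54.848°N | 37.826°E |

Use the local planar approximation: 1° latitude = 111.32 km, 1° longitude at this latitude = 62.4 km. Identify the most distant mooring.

Distances from 55.587°N, 36.637°E:
3: √((1.475·111.32)² + (-0.555·62.4)²) = √(26960.65481 + 1199.37542) = 167.810 km
4: √((-0.862·111.32)² + (0.725·62.4)²) = √(9207.90706 + 2046.65760) = 106.088 km
5: √((0.513·111.32)² + (0.932·62.4)²) = √(3261.22772 + 3382.21339) = 81.507 km
6: √((-0.397·111.32)² + (0.789·62.4)²) = √(1953.11317 + 2423.94737) = 66.159 km
7: √((0.395·111.32)² + (0.349·62.4)²) = √(1933.48402 + 474.26386) = 49.069 km
8: √((-0.739·111.32)² + (1.189·62.4)²) = √(6767.60920 + 5504.69028) = 110.780 km
Maximum: 3 at 167.810 km.

3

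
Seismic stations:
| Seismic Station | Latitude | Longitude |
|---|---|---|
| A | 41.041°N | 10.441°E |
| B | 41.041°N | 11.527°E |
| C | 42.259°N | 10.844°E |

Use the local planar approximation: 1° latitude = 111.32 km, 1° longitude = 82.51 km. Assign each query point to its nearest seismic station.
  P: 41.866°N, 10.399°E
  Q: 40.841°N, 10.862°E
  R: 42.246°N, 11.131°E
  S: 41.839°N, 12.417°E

P→C; Q→A; R→C; S→B

P at 41.866°N, 10.399°E:
  A: 91.904 km
  B: 130.754 km
  C: 57.115 km
  → nearest: C (57.115 km)
Q at 40.841°N, 10.862°E:
  A: 41.259 km
  B: 59.214 km
  C: 157.859 km
  → nearest: A (41.259 km)
R at 42.246°N, 11.131°E:
  A: 145.722 km
  B: 138.063 km
  C: 23.725 km
  → nearest: C (23.725 km)
S at 41.839°N, 12.417°E:
  A: 185.670 km
  B: 115.256 km
  C: 137.953 km
  → nearest: B (115.256 km)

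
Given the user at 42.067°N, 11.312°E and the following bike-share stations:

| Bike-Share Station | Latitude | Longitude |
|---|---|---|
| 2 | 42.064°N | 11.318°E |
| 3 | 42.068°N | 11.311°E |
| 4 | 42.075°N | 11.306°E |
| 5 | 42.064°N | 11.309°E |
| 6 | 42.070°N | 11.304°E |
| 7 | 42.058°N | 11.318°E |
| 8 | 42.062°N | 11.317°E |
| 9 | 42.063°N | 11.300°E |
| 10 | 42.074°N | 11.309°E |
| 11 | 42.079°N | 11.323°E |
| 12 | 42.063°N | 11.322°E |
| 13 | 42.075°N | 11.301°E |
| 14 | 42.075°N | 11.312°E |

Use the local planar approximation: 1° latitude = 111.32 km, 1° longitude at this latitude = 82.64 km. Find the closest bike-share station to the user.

Distances from 42.067°N, 11.312°E:
2: √((-0.003·111.32)² + (0.006·82.64)²) = √(0.11153 + 0.24586) = 0.598 km
3: √((0.001·111.32)² + (-0.001·82.64)²) = √(0.01239 + 0.00683) = 0.139 km
4: √((0.008·111.32)² + (-0.006·82.64)²) = √(0.79310 + 0.24586) = 1.019 km
5: √((-0.003·111.32)² + (-0.003·82.64)²) = √(0.11153 + 0.06146) = 0.416 km
6: √((0.003·111.32)² + (-0.008·82.64)²) = √(0.11153 + 0.43708) = 0.741 km
7: √((-0.009·111.32)² + (0.006·82.64)²) = √(1.00376 + 0.24586) = 1.118 km
8: √((-0.005·111.32)² + (0.005·82.64)²) = √(0.30980 + 0.17073) = 0.693 km
9: √((-0.004·111.32)² + (-0.012·82.64)²) = √(0.19827 + 0.98343) = 1.087 km
10: √((0.007·111.32)² + (-0.003·82.64)²) = √(0.60721 + 0.06146) = 0.818 km
11: √((0.012·111.32)² + (0.011·82.64)²) = √(1.78447 + 0.82635) = 1.616 km
12: √((-0.004·111.32)² + (0.010·82.64)²) = √(0.19827 + 0.68294) = 0.939 km
13: √((0.008·111.32)² + (-0.011·82.64)²) = √(0.79310 + 0.82635) = 1.273 km
14: √((0.008·111.32)² + (0.000·82.64)²) = √(0.79310 + 0.00000) = 0.891 km
Minimum: 3 at 0.139 km.

3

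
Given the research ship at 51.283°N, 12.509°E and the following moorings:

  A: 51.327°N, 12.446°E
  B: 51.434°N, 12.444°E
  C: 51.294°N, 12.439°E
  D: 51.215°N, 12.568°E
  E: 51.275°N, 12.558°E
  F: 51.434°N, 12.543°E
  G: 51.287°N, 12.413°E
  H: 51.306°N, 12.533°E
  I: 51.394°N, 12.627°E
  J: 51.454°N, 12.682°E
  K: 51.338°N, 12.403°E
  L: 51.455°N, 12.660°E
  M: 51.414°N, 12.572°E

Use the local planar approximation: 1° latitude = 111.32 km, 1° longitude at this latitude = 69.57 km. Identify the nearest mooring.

H

Distances from 51.283°N, 12.509°E:
A: √((0.044·111.32)² + (-0.063·69.57)²) = √(23.99119 + 19.20990) = 6.573 km
B: √((0.151·111.32)² + (-0.065·69.57)²) = √(282.55324 + 20.44894) = 17.407 km
C: √((0.011·111.32)² + (-0.070·69.57)²) = √(1.49945 + 23.71593) = 5.021 km
D: √((-0.068·111.32)² + (0.059·69.57)²) = √(57.30127 + 16.84799) = 8.611 km
E: √((-0.008·111.32)² + (0.049·69.57)²) = √(0.79310 + 11.62080) = 3.523 km
F: √((0.151·111.32)² + (0.034·69.57)²) = √(282.55324 + 5.59502) = 16.975 km
G: √((0.004·111.32)² + (-0.096·69.57)²) = √(0.19827 + 44.60530) = 6.694 km
H: √((0.023·111.32)² + (0.024·69.57)²) = √(6.55544 + 2.78783) = 3.057 km
I: √((0.111·111.32)² + (0.118·69.57)²) = √(152.68359 + 67.39195) = 14.835 km
J: √((0.171·111.32)² + (0.173·69.57)²) = √(362.35864 + 144.85591) = 22.521 km
K: √((0.055·111.32)² + (-0.106·69.57)²) = √(37.48623 + 54.38207) = 9.585 km
L: √((0.172·111.32)² + (0.151·69.57)²) = √(366.60914 + 110.35650) = 21.840 km
M: √((0.131·111.32)² + (0.063·69.57)²) = √(212.66156 + 19.20990) = 15.227 km
Minimum: H at 3.057 km.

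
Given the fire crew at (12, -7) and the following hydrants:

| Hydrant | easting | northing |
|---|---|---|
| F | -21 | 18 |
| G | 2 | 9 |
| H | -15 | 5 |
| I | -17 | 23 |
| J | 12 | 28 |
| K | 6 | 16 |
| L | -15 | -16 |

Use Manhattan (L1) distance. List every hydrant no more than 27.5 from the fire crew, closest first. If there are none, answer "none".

G

Distances from (12, -7):
F: 58
G: 26
H: 39
I: 59
J: 35
K: 29
L: 36
Threshold 27.5: G (26) is within range.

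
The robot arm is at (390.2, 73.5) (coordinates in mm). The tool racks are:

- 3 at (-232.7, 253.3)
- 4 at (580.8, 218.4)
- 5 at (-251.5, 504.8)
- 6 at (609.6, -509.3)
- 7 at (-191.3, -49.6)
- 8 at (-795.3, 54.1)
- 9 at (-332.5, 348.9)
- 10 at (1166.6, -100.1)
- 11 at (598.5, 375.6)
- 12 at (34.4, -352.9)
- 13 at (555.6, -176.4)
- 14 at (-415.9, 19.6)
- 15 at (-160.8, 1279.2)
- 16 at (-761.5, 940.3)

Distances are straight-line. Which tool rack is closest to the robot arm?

4

Distances from (390.2, 73.5):
3: 648.3 mm
4: 239.4 mm
5: 773.2 mm
6: 622.7 mm
7: 594.4 mm
8: 1185.7 mm
9: 773.4 mm
10: 795.6 mm
11: 367.0 mm
12: 555.3 mm
13: 299.7 mm
14: 807.9 mm
15: 1325.6 mm
16: 1441.4 mm
Minimum: 4 at 239.4 mm.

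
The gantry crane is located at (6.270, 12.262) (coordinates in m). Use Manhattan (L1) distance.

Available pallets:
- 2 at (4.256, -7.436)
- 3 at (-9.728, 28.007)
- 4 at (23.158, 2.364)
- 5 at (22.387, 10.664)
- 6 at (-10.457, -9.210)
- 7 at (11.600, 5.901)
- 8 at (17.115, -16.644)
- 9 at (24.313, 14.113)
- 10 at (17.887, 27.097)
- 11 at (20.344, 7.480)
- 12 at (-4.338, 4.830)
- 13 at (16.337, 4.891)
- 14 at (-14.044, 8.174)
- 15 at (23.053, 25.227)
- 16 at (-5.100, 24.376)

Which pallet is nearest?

Distances from (6.270, 12.262):
2: |-2.014| + |-19.698| = 2.014 + 19.698 = 21.712 m
3: |-15.998| + |15.745| = 15.998 + 15.745 = 31.743 m
4: |16.888| + |-9.898| = 16.888 + 9.898 = 26.786 m
5: |16.117| + |-1.598| = 16.117 + 1.598 = 17.715 m
6: |-16.727| + |-21.472| = 16.727 + 21.472 = 38.199 m
7: |5.330| + |-6.361| = 5.330 + 6.361 = 11.691 m
8: |10.845| + |-28.906| = 10.845 + 28.906 = 39.751 m
9: |18.043| + |1.851| = 18.043 + 1.851 = 19.894 m
10: |11.617| + |14.835| = 11.617 + 14.835 = 26.452 m
11: |14.074| + |-4.782| = 14.074 + 4.782 = 18.856 m
12: |-10.608| + |-7.432| = 10.608 + 7.432 = 18.040 m
13: |10.067| + |-7.371| = 10.067 + 7.371 = 17.438 m
14: |-20.314| + |-4.088| = 20.314 + 4.088 = 24.402 m
15: |16.783| + |12.965| = 16.783 + 12.965 = 29.748 m
16: |-11.370| + |12.114| = 11.370 + 12.114 = 23.484 m
Minimum: 7 at 11.691 m.

7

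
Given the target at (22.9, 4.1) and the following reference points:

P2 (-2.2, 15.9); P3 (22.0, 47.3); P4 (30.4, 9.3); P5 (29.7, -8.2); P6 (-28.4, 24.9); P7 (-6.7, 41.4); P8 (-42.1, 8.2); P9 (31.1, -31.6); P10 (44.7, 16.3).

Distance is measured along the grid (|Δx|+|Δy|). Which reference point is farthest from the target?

Distances from (22.9, 4.1):
P2: |-25.1| + |11.8| = 25.1 + 11.8 = 36.9
P3: |-0.9| + |43.2| = 0.9 + 43.2 = 44.1
P4: |7.5| + |5.2| = 7.5 + 5.2 = 12.7
P5: |6.8| + |-12.3| = 6.8 + 12.3 = 19.1
P6: |-51.3| + |20.8| = 51.3 + 20.8 = 72.1
P7: |-29.6| + |37.3| = 29.6 + 37.3 = 66.9
P8: |-65.0| + |4.1| = 65.0 + 4.1 = 69.1
P9: |8.2| + |-35.7| = 8.2 + 35.7 = 43.9
P10: |21.8| + |12.2| = 21.8 + 12.2 = 34.0
Maximum: P6 at 72.1.

P6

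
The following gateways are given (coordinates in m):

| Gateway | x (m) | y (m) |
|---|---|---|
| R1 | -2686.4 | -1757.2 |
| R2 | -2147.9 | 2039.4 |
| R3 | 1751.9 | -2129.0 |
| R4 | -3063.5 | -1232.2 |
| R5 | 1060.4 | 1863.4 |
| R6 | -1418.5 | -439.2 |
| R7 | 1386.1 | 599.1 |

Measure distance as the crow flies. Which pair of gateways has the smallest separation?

R1 and R4

Pairwise distances:
R1–R2: 3834.6 m
R1–R3: 4453.8 m
R1–R4: 646.4 m
R1–R5: 5210.3 m
R1–R6: 1828.9 m
R1–R7: 4705.0 m
R2–R3: 5708.2 m
R2–R4: 3397.3 m
R2–R5: 3213.1 m
R2–R6: 2583.7 m
R2–R7: 3816.2 m
R3–R4: 4898.2 m
R3–R5: 4051.8 m
R3–R6: 3592.6 m
R3–R7: 2752.5 m
R4–R5: 5156.5 m
R4–R6: 1826.2 m
R4–R7: 4811.7 m
R5–R6: 3383.3 m
R5–R7: 1305.6 m
R6–R7: 2990.6 m
Closest pair: R1–R4 at 646.4 m.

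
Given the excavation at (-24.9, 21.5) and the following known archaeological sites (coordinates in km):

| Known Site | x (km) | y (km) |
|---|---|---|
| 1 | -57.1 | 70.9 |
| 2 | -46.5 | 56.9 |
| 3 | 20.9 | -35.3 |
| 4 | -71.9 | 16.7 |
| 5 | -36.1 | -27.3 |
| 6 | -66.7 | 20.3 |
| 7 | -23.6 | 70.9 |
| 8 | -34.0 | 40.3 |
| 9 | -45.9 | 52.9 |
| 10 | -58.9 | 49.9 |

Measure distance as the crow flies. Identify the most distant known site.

3

Distances from (-24.9, 21.5):
1: 59.0 km
2: 41.5 km
3: 73.0 km
4: 47.2 km
5: 50.1 km
6: 41.8 km
7: 49.4 km
8: 20.9 km
9: 37.8 km
10: 44.3 km
Maximum: 3 at 73.0 km.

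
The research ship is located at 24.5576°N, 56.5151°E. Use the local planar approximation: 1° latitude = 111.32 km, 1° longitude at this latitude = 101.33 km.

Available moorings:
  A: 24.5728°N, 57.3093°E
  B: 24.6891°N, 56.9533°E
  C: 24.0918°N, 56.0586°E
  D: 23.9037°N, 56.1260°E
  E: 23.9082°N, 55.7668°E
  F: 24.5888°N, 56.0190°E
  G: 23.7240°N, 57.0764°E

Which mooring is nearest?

Distances from 24.5576°N, 56.5151°E:
A: √((0.0152·111.32)² + (0.7942·101.33)²) = √(2.863081 + 6476.432608) = 80.4941 km
B: √((0.1315·111.32)² + (0.4382·101.33)²) = √(214.288024 + 1971.609181) = 46.7536 km
C: √((-0.4658·111.32)² + (-0.4565·101.33)²) = √(2688.718675 + 2139.723464) = 69.4870 km
D: √((-0.6539·111.32)² + (-0.3891·101.33)²) = √(5298.696810 + 1554.527993) = 82.7842 km
E: √((-0.6494·111.32)² + (-0.7483·101.33)²) = √(5226.018754 + 5749.466869) = 104.7640 km
F: √((0.0312·111.32)² + (-0.4961·101.33)²) = √(12.063007 + 2527.054099) = 50.3897 km
G: √((-0.8336·111.32)² + (0.5613·101.33)²) = √(8611.162945 + 3234.939551) = 108.8398 km
Minimum: B at 46.7536 km.

B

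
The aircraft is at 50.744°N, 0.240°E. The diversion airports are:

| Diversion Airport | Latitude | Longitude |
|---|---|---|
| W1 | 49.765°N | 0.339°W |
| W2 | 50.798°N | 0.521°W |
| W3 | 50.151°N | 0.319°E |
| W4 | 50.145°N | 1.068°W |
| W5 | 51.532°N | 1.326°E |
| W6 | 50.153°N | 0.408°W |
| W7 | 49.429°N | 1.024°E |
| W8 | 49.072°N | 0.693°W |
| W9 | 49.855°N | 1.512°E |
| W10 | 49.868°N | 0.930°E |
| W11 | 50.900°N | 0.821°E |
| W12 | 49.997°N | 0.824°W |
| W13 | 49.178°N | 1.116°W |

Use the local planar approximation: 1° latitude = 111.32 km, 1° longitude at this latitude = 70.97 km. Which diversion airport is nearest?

Distances from 50.744°N, 0.240°E:
W1: 116.472 km
W2: 54.342 km
W3: 66.250 km
W4: 114.296 km
W5: 116.770 km
W6: 80.270 km
W7: 156.604 km
W8: 197.554 km
W9: 133.952 km
W10: 109.121 km
W11: 44.741 km
W12: 112.325 km
W13: 199.126 km
Minimum: W11 at 44.741 km.

W11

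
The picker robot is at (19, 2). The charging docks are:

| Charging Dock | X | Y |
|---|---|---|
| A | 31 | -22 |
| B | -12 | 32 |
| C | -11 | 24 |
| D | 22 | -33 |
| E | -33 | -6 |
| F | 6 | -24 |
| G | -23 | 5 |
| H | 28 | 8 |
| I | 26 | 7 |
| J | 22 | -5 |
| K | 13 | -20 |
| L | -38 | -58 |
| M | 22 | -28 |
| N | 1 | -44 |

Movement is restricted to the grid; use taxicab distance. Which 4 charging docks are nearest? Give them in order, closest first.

Distances from (19, 2):
A: 36
B: 61
C: 52
D: 38
E: 60
F: 39
G: 45
H: 15
I: 12
J: 10
K: 28
L: 117
M: 33
N: 64
Sorted: J (10) < I (12) < H (15) < K (28) < M (33) < A (36) < …

J, I, H, K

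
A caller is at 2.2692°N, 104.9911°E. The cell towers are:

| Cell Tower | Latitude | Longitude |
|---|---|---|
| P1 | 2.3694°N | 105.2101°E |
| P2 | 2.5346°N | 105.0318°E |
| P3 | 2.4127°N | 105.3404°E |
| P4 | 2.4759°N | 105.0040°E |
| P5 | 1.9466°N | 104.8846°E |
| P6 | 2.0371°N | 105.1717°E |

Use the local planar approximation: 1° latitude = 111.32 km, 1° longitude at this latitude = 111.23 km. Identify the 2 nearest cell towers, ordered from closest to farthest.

Distances from 2.2692°N, 104.9911°E:
P1: √((0.1002·111.32)² + (0.2190·111.23)²) = √(124.417605 + 593.378907) = 26.7917 km
P2: √((0.2654·111.32)² + (0.0407·111.23)²) = √(872.867317 + 20.494281) = 29.8892 km
P3: √((0.1435·111.32)² + (0.3493·111.23)²) = √(255.182094 + 1509.527557) = 42.0084 km
P4: √((0.2067·111.32)² + (0.0129·111.23)²) = √(529.452921 + 2.058843) = 23.0545 km
P5: √((-0.3226·111.32)² + (-0.1065·111.23)²) = √(1289.659678 + 140.327598) = 37.8152 km
P6: √((-0.2321·111.32)² + (0.1806·111.23)²) = √(667.569792 + 403.533288) = 32.7277 km
Sorted: P4 (23.0545 km) < P1 (26.7917 km) < P2 (29.8892 km) < P6 (32.7277 km) < …

P4, P1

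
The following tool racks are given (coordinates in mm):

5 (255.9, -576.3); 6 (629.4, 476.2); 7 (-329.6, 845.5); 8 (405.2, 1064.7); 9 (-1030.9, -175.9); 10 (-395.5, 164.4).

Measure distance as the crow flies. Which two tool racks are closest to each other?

6 and 8

Pairwise distances:
5–6: 1116.8 mm
5–7: 1537.6 mm
5–8: 1647.8 mm
5–9: 1347.7 mm
5–10: 986.4 mm
6–7: 1027.6 mm
6–8: 629.8 mm
6–9: 1783.8 mm
6–10: 1071.3 mm
7–8: 766.8 mm
7–9: 1239.0 mm
7–10: 684.3 mm
8–9: 1897.8 mm
8–10: 1204.8 mm
9–10: 720.8 mm
Closest pair: 6–8 at 629.8 mm.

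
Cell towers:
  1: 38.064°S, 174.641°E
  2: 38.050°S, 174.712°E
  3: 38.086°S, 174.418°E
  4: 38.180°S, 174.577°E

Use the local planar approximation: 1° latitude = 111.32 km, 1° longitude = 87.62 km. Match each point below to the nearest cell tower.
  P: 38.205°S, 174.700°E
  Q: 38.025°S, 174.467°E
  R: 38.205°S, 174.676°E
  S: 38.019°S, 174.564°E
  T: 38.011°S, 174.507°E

P→4; Q→3; R→4; S→1; T→3

P at 38.205°S, 174.700°E:
  1: √((0.141·111.32)² + (-0.059·87.62)²) = √(246.36818 + 26.72456) = 16.526 km
  2: √((0.155·111.32)² + (0.012·87.62)²) = √(297.72122 + 1.10553) = 17.287 km
  3: √((0.119·111.32)² + (-0.282·87.62)²) = √(175.48513 + 610.52677) = 28.036 km
  4: √((0.025·111.32)² + (-0.123·87.62)²) = √(7.74509 + 116.14933) = 11.131 km
  → nearest: 4 (11.131 km)
Q at 38.025°S, 174.467°E:
  1: √((-0.039·111.32)² + (0.174·87.62)²) = √(18.84845 + 232.43686) = 15.852 km
  2: √((-0.025·111.32)² + (0.245·87.62)²) = √(7.74509 + 460.82780) = 21.647 km
  3: √((-0.061·111.32)² + (-0.049·87.62)²) = √(46.11116 + 18.43311) = 8.034 km
  4: √((-0.155·111.32)² + (0.110·87.62)²) = √(297.72122 + 92.89490) = 19.764 km
  → nearest: 3 (8.034 km)
R at 38.205°S, 174.676°E:
  1: √((0.141·111.32)² + (-0.035·87.62)²) = √(246.36818 + 9.40465) = 15.993 km
  2: √((0.155·111.32)² + (0.036·87.62)²) = √(297.72122 + 9.94973) = 17.541 km
  3: √((0.119·111.32)² + (-0.258·87.62)²) = √(175.48513 + 511.02943) = 26.201 km
  4: √((0.025·111.32)² + (-0.099·87.62)²) = √(7.74509 + 75.24487) = 9.110 km
  → nearest: 4 (9.110 km)
S at 38.019°S, 174.564°E:
  1: √((-0.045·111.32)² + (0.077·87.62)²) = √(25.09409 + 45.51850) = 8.403 km
  2: √((-0.031·111.32)² + (0.148·87.62)²) = √(11.90885 + 168.16280) = 13.419 km
  3: √((-0.067·111.32)² + (-0.146·87.62)²) = √(55.62833 + 163.64857) = 14.808 km
  4: √((-0.161·111.32)² + (0.013·87.62)²) = √(321.21672 + 1.29746) = 17.959 km
  → nearest: 1 (8.403 km)
T at 38.011°S, 174.507°E:
  1: √((-0.053·111.32)² + (0.134·87.62)²) = √(34.80953 + 137.85296) = 13.140 km
  2: √((-0.039·111.32)² + (0.205·87.62)²) = √(18.84845 + 322.63704) = 18.479 km
  3: √((-0.075·111.32)² + (-0.089·87.62)²) = √(69.70580 + 60.81161) = 11.424 km
  4: √((-0.169·111.32)² + (0.070·87.62)²) = √(353.93198 + 37.61860) = 19.788 km
  → nearest: 3 (11.424 km)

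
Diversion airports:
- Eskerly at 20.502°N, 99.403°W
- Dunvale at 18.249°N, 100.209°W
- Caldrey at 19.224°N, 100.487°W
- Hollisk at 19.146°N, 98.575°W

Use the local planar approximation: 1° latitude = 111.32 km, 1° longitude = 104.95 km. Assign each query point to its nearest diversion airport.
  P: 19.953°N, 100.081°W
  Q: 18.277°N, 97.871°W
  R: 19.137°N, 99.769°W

P at 19.953°N, 100.081°W:
  Eskerly: √((0.549·111.32)² + (0.678·104.95)²) = √(3735.00411 + 5063.19057) = 93.799 km
  Dunvale: √((-1.704·111.32)² + (-0.128·104.95)²) = √(35982.02295 + 180.46161) = 190.164 km
  Caldrey: √((-0.729·111.32)² + (-0.406·104.95)²) = √(6585.69255 + 1815.58653) = 91.658 km
  Hollisk: √((-0.807·111.32)² + (1.506·104.95)²) = √(8070.37035 + 24981.28819) = 181.801 km
  → nearest: Caldrey (91.658 km)
Q at 18.277°N, 97.871°W:
  Eskerly: √((2.225·111.32)² + (-1.532·104.95)²) = √(61348.84997 + 25851.30172) = 295.297 km
  Dunvale: √((-0.028·111.32)² + (-2.338·104.95)²) = √(9.71544 + 60207.95820) = 245.393 km
  Caldrey: √((0.947·111.32)² + (-2.616·104.95)²) = √(11113.38483 + 75377.26322) = 294.093 km
  Hollisk: √((0.869·111.32)² + (-0.704·104.95)²) = √(9358.06265 + 5458.96367) = 121.725 km
  → nearest: Hollisk (121.725 km)
R at 19.137°N, 99.769°W:
  Eskerly: √((1.365·111.32)² + (0.366·104.95)²) = √(23089.34952 + 1475.45870) = 156.732 km
  Dunvale: √((-0.888·111.32)² + (-0.440·104.95)²) = √(9771.74954 + 2132.40768) = 109.106 km
  Caldrey: √((0.087·111.32)² + (-0.718·104.95)²) = √(93.79613 + 5678.24039) = 75.974 km
  Hollisk: √((0.009·111.32)² + (1.194·104.95)²) = √(1.00376 + 15702.67129) = 125.314 km
  → nearest: Caldrey (75.974 km)

P→Caldrey; Q→Hollisk; R→Caldrey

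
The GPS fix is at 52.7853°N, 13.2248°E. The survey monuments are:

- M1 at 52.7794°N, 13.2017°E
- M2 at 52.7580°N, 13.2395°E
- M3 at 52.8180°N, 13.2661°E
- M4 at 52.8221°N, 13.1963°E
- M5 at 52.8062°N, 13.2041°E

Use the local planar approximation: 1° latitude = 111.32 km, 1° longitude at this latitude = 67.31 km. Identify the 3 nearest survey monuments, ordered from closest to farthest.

Distances from 52.7853°N, 13.2248°E:
M1: √((-0.0059·111.32)² + (-0.0231·67.31)²) = √(0.431370 + 2.417593) = 1.6879 km
M2: √((-0.0273·111.32)² + (0.0147·67.31)²) = √(9.235740 + 0.979025) = 3.1961 km
M3: √((0.0327·111.32)² + (0.0413·67.31)²) = √(13.250794 + 7.727861) = 4.5802 km
M4: √((0.0368·111.32)² + (-0.0285·67.31)²) = √(16.781935 + 3.680009) = 4.5235 km
M5: √((0.0209·111.32)² + (-0.0207·67.31)²) = √(5.413012 + 1.941332) = 2.7119 km
Sorted: M1 (1.6879 km) < M5 (2.7119 km) < M2 (3.1961 km) < M4 (4.5235 km) < M3 (4.5802 km)

M1, M5, M2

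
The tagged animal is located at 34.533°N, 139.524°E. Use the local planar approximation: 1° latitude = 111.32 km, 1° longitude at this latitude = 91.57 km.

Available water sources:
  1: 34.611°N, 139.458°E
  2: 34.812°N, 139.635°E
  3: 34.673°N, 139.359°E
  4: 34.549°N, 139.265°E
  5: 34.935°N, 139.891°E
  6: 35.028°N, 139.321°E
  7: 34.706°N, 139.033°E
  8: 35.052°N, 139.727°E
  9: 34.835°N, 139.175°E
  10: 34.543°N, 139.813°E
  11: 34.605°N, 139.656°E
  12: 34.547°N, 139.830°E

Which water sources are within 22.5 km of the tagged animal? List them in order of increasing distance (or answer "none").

Distances from 34.533°N, 139.524°E:
1: √((0.078·111.32)² + (-0.066·91.57)²) = √(75.39379 + 36.52534) = 10.579 km
2: √((0.279·111.32)² + (0.111·91.57)²) = √(964.61676 + 103.31238) = 32.679 km
3: √((0.140·111.32)² + (-0.165·91.57)²) = √(242.88599 + 228.28339) = 21.706 km
4: √((0.016·111.32)² + (-0.259·91.57)²) = √(3.17239 + 562.47854) = 23.783 km
5: √((0.402·111.32)² + (0.367·91.57)²) = √(2002.61978 + 1129.37601) = 55.964 km
6: √((0.495·111.32)² + (-0.203·91.57)²) = √(3036.38469 + 345.54014) = 58.154 km
7: √((0.173·111.32)² + (-0.491·91.57)²) = √(370.88443 + 2021.47983) = 48.912 km
8: √((0.519·111.32)² + (0.203·91.57)²) = √(3337.95987 + 345.54014) = 60.692 km
9: √((0.302·111.32)² + (-0.349·91.57)²) = √(1130.21296 + 1021.30929) = 46.385 km
10: √((0.010·111.32)² + (0.289·91.57)²) = √(1.23921 + 700.32901) = 26.487 km
11: √((0.072·111.32)² + (0.132·91.57)²) = √(64.24087 + 146.10137) = 14.503 km
12: √((0.014·111.32)² + (0.306·91.57)²) = √(2.42886 + 785.14394) = 28.064 km
Threshold 22.5 km: 1 (10.579 km), 11 (14.503 km), 3 (21.706 km) are within range.

1, 11, 3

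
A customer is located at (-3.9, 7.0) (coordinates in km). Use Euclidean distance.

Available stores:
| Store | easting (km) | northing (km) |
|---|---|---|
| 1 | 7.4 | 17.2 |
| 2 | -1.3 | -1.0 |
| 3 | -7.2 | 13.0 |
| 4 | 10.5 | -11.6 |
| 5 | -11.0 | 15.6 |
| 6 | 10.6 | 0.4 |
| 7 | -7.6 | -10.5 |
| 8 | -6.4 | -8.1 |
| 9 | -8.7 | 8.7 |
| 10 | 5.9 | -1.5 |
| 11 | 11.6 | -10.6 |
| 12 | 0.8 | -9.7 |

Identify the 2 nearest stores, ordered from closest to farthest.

9, 3

Distances from (-3.9, 7.0):
1: √((11.3)² + (10.2)²) = √(127.6900 + 104.0400) = 15.22 km
2: √((2.6)² + (-8.0)²) = √(6.7600 + 64.0000) = 8.41 km
3: √((-3.3)² + (6.0)²) = √(10.8900 + 36.0000) = 6.85 km
4: √((14.4)² + (-18.6)²) = √(207.3600 + 345.9600) = 23.52 km
5: √((-7.1)² + (8.6)²) = √(50.4100 + 73.9600) = 11.15 km
6: √((14.5)² + (-6.6)²) = √(210.2500 + 43.5600) = 15.93 km
7: √((-3.7)² + (-17.5)²) = √(13.6900 + 306.2500) = 17.89 km
8: √((-2.5)² + (-15.1)²) = √(6.2500 + 228.0100) = 15.31 km
9: √((-4.8)² + (1.7)²) = √(23.0400 + 2.8900) = 5.09 km
10: √((9.8)² + (-8.5)²) = √(96.0400 + 72.2500) = 12.97 km
11: √((15.5)² + (-17.6)²) = √(240.2500 + 309.7600) = 23.45 km
12: √((4.7)² + (-16.7)²) = √(22.0900 + 278.8900) = 17.35 km
Sorted: 9 (5.09 km) < 3 (6.85 km) < 2 (8.41 km) < 5 (11.15 km) < …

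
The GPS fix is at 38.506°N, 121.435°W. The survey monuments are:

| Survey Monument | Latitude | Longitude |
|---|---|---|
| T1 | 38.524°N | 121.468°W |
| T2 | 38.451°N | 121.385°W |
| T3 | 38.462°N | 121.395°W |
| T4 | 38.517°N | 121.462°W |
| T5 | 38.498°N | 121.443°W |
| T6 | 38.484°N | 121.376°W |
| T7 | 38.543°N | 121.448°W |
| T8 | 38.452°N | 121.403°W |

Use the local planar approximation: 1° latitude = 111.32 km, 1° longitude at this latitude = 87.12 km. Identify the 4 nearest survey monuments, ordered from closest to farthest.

T5, T4, T1, T7

Distances from 38.506°N, 121.435°W:
T1: √((0.018·111.32)² + (-0.033·87.12)²) = √(4.01505 + 8.26540) = 3.504 km
T2: √((-0.055·111.32)² + (0.050·87.12)²) = √(37.48623 + 18.97474) = 7.514 km
T3: √((-0.044·111.32)² + (0.040·87.12)²) = √(23.99119 + 12.14383) = 6.011 km
T4: √((0.011·111.32)² + (-0.027·87.12)²) = √(1.49945 + 5.53303) = 2.652 km
T5: √((-0.008·111.32)² + (-0.008·87.12)²) = √(0.79310 + 0.48575) = 1.131 km
T6: √((-0.022·111.32)² + (0.059·87.12)²) = √(5.99780 + 26.42042) = 5.694 km
T7: √((0.037·111.32)² + (-0.013·87.12)²) = √(16.96484 + 1.28269) = 4.272 km
T8: √((-0.054·111.32)² + (0.032·87.12)²) = √(36.13549 + 7.77205) = 6.626 km
Sorted: T5 (1.131 km) < T4 (2.652 km) < T1 (3.504 km) < T7 (4.272 km) < T6 (5.694 km) < T3 (6.011 km) < …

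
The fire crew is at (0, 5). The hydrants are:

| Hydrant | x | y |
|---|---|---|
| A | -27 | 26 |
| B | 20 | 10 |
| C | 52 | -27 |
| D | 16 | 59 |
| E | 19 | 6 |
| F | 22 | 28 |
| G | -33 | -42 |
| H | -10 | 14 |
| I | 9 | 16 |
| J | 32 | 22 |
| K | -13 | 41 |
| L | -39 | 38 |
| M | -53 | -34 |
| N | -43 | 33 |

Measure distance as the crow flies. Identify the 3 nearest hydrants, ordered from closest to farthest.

Distances from (0, 5):
A: √((-27)² + (21)²) = √(729.000 + 441.000) = 34.2
B: √((20)² + (5)²) = √(400.000 + 25.000) = 20.6
C: √((52)² + (-32)²) = √(2704.000 + 1024.000) = 61.1
D: √((16)² + (54)²) = √(256.000 + 2916.000) = 56.3
E: √((19)² + (1)²) = √(361.000 + 1.000) = 19.0
F: √((22)² + (23)²) = √(484.000 + 529.000) = 31.8
G: √((-33)² + (-47)²) = √(1089.000 + 2209.000) = 57.4
H: √((-10)² + (9)²) = √(100.000 + 81.000) = 13.5
I: √((9)² + (11)²) = √(81.000 + 121.000) = 14.2
J: √((32)² + (17)²) = √(1024.000 + 289.000) = 36.2
K: √((-13)² + (36)²) = √(169.000 + 1296.000) = 38.3
L: √((-39)² + (33)²) = √(1521.000 + 1089.000) = 51.1
M: √((-53)² + (-39)²) = √(2809.000 + 1521.000) = 65.8
N: √((-43)² + (28)²) = √(1849.000 + 784.000) = 51.3
Sorted: H (13.5) < I (14.2) < E (19.0) < B (20.6) < F (31.8) < …

H, I, E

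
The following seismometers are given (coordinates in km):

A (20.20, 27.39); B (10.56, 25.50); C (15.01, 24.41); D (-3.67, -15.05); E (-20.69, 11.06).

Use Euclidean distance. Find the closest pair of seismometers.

B and C

Pairwise distances:
B–C: 4.58 km
A–C: 5.98 km
A–B: 9.82 km
D–E: 31.17 km
B–E: 34.42 km
C–E: 38.11 km
B–D: 42.97 km
C–D: 43.66 km
A–E: 44.03 km
A–D: 48.69 km
Closest pair: B–C at 4.58 km.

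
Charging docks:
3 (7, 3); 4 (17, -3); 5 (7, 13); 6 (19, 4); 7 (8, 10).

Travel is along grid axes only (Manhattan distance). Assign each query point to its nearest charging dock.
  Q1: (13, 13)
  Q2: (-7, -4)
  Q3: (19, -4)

Q1 at (13, 13):
  3: 16
  4: 20
  5: 6
  6: 15
  7: 8
  → nearest: 5 (6)
Q2 at (-7, -4):
  3: 21
  4: 25
  5: 31
  6: 34
  7: 29
  → nearest: 3 (21)
Q3 at (19, -4):
  3: 19
  4: 3
  5: 29
  6: 8
  7: 25
  → nearest: 4 (3)

Q1→5; Q2→3; Q3→4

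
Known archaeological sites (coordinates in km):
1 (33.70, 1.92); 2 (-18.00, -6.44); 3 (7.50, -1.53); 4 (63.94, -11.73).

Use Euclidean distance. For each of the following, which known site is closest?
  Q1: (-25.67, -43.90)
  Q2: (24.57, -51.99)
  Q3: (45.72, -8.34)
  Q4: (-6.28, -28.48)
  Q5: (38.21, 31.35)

Q1 at (-25.67, -43.90):
  1: 75.00 km
  2: 38.24 km
  3: 53.81 km
  4: 95.21 km
  → nearest: 2 (38.24 km)
Q2 at (24.57, -51.99):
  1: 54.68 km
  2: 62.35 km
  3: 53.27 km
  4: 56.31 km
  → nearest: 3 (53.27 km)
Q3 at (45.72, -8.34):
  1: 15.80 km
  2: 63.75 km
  3: 38.82 km
  4: 18.53 km
  → nearest: 1 (15.80 km)
Q4 at (-6.28, -28.48):
  1: 50.23 km
  2: 24.96 km
  3: 30.27 km
  4: 72.19 km
  → nearest: 2 (24.96 km)
Q5 at (38.21, 31.35):
  1: 29.77 km
  2: 67.73 km
  3: 44.99 km
  4: 50.18 km
  → nearest: 1 (29.77 km)

Q1→2; Q2→3; Q3→1; Q4→2; Q5→1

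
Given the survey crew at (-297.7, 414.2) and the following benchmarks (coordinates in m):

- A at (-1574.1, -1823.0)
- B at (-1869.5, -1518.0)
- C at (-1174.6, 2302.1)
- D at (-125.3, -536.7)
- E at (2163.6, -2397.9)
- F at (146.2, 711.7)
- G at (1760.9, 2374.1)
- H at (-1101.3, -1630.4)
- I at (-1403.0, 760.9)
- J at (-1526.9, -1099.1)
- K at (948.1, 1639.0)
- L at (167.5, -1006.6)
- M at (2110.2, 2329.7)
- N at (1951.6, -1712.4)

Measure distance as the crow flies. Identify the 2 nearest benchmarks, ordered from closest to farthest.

Distances from (-297.7, 414.2):
A: √((-1276.4)² + (-2237.2)²) = √(1629196.960 + 5005063.840) = 2575.7 m
B: √((-1571.8)² + (-1932.2)²) = √(2470555.240 + 3733396.840) = 2490.8 m
C: √((-876.9)² + (1887.9)²) = √(768953.610 + 3564166.410) = 2081.6 m
D: √((172.4)² + (-950.9)²) = √(29721.760 + 904210.810) = 966.4 m
E: √((2461.3)² + (-2812.1)²) = √(6057997.690 + 7907906.410) = 3737.1 m
F: √((443.9)² + (297.5)²) = √(197047.210 + 88506.250) = 534.4 m
G: √((2058.6)² + (1959.9)²) = √(4237833.960 + 3841208.010) = 2842.4 m
H: √((-803.6)² + (-2044.6)²) = √(645772.960 + 4180389.160) = 2196.9 m
I: √((-1105.3)² + (346.7)²) = √(1221688.090 + 120200.890) = 1158.4 m
J: √((-1229.2)² + (-1513.3)²) = √(1510932.640 + 2290076.890) = 1949.6 m
K: √((1245.8)² + (1224.8)²) = √(1552017.640 + 1500135.040) = 1747.0 m
L: √((465.2)² + (-1420.8)²) = √(216411.040 + 2018672.640) = 1495.0 m
M: √((2407.9)² + (1915.5)²) = √(5797982.410 + 3669140.250) = 3076.9 m
N: √((2249.3)² + (-2126.6)²) = √(5059350.490 + 4522427.560) = 3095.4 m
Sorted: F (534.4 m) < D (966.4 m) < I (1158.4 m) < L (1495.0 m) < …

F, D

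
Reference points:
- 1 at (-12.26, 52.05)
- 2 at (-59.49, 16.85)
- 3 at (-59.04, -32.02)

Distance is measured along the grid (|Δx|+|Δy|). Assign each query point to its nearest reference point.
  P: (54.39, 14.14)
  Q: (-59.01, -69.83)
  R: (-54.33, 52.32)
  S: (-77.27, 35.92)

P→1; Q→3; R→2; S→2

P at (54.39, 14.14):
  1: 104.56
  2: 116.59
  3: 159.59
  → nearest: 1 (104.56)
Q at (-59.01, -69.83):
  1: 168.63
  2: 87.16
  3: 37.84
  → nearest: 3 (37.84)
R at (-54.33, 52.32):
  1: 42.34
  2: 40.63
  3: 89.05
  → nearest: 2 (40.63)
S at (-77.27, 35.92):
  1: 81.14
  2: 36.85
  3: 86.17
  → nearest: 2 (36.85)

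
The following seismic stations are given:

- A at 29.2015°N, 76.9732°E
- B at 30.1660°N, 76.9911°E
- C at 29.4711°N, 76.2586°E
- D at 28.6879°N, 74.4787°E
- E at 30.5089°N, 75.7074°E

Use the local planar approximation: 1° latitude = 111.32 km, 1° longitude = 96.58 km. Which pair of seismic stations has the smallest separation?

A and C

Pairwise distances:
A–B: √((0.9645·111.32)² + (0.0179·96.58)²) = √(11527.917487 + 2.988687) = 107.3821 km
A–C: √((0.2696·111.32)² + (-0.7146·96.58)²) = √(900.712461 + 4763.217642) = 75.2591 km
A–D: √((-0.5136·111.32)² + (-2.4945·96.58)²) = √(3268.860787 + 58041.873012) = 247.6100 km
A–E: √((1.3074·111.32)² + (-1.2658·96.58)²) = √(21181.824069 + 14945.298199) = 190.0714 km
B–C: √((-0.6949·111.32)² + (-0.7325·96.58)²) = √(5983.992199 + 5004.833802) = 104.8276 km
B–D: √((-1.4781·111.32)² + (-2.5124·96.58)²) = √(27074.100040 + 58877.853903) = 293.1756 km
B–E: √((0.3429·111.32)² + (-1.2837·96.58)²) = √(1457.073184 + 15370.977418) = 129.7230 km
C–D: √((-0.7832·111.32)² + (-1.7799·96.58)²) = √(7601.367907 + 29550.552707) = 192.7483 km
C–E: √((1.0378·111.32)² + (-0.5512·96.58)²) = √(13346.694754 + 2833.954152) = 127.2032 km
D–E: √((1.8210·111.32)² + (1.2287·96.58)²) = √(41092.852276 + 14082.057674) = 234.8934 km
Closest pair: A–C at 75.2591 km.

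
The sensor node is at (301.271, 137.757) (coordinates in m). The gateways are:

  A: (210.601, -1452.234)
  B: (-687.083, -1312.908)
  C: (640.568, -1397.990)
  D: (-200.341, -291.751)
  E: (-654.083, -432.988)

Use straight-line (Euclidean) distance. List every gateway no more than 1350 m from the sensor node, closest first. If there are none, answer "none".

D, E

Distances from (301.271, 137.757):
A: √((-90.670)² + (-1589.991)²) = √(8221.04890 + 2528071.38008) = 1592.574 m
B: √((-988.354)² + (-1450.665)²) = √(976843.62932 + 2104428.94222) = 1755.355 m
C: √((339.297)² + (-1535.747)²) = √(115122.45421 + 2358518.84801) = 1572.781 m
D: √((-501.612)² + (-429.508)²) = √(251614.59854 + 184477.12206) = 660.372 m
E: √((-955.354)² + (-570.745)²) = √(912701.26532 + 325749.85502) = 1112.857 m
Threshold 1350 m: D (660.372 m), E (1112.857 m) are within range.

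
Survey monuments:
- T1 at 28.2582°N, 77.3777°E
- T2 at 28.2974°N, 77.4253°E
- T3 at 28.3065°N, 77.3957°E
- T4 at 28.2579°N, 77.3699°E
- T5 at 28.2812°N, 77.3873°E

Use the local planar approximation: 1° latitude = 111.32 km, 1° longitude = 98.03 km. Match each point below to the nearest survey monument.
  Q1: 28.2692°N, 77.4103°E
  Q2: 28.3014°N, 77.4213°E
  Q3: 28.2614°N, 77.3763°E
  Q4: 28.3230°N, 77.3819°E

Q1→T5; Q2→T2; Q3→T1; Q4→T3

Q1 at 28.2692°N, 77.4103°E:
  T1: √((-0.0110·111.32)² + (-0.0326·98.03)²) = √(1.499449 + 10.212997) = 3.4223 km
  T2: √((0.0282·111.32)² + (0.0150·98.03)²) = √(9.854727 + 2.162223) = 3.4665 km
  T3: √((0.0373·111.32)² + (-0.0146·98.03)²) = √(17.241064 + 2.048442) = 4.3920 km
  T4: √((-0.0113·111.32)² + (-0.0404·98.03)²) = √(1.582353 + 15.684863) = 4.1554 km
  T5: √((0.0120·111.32)² + (-0.0230·98.03)²) = √(1.784469 + 5.083627) = 2.6207 km
  → nearest: T5 (2.6207 km)
Q2 at 28.3014°N, 77.4213°E:
  T1: √((-0.0432·111.32)² + (-0.0436·98.03)²) = √(23.126712 + 18.267999) = 6.4339 km
  T2: √((-0.0040·111.32)² + (0.0040·98.03)²) = √(0.198274 + 0.153758) = 0.5933 km
  T3: √((0.0051·111.32)² + (-0.0256·98.03)²) = √(0.322320 + 6.297932) = 2.5730 km
  T4: √((-0.0435·111.32)² + (-0.0514·98.03)²) = √(23.449031 + 25.388921) = 6.9884 km
  T5: √((-0.0202·111.32)² + (-0.0340·98.03)²) = √(5.056490 + 11.109022) = 4.0206 km
  → nearest: T2 (0.5933 km)
Q3 at 28.2614°N, 77.3763°E:
  T1: √((-0.0032·111.32)² + (0.0014·98.03)²) = √(0.126896 + 0.018835) = 0.3817 km
  T2: √((0.0360·111.32)² + (0.0490·98.03)²) = √(16.060217 + 23.073324) = 6.2557 km
  T3: √((0.0451·111.32)² + (0.0194·98.03)²) = √(25.205742 + 3.616775) = 5.3687 km
  T4: √((-0.0035·111.32)² + (-0.0064·98.03)²) = √(0.151804 + 0.393621) = 0.7385 km
  T5: √((0.0198·111.32)² + (0.0110·98.03)²) = √(4.858216 + 1.162796) = 2.4538 km
  → nearest: T1 (0.3817 km)
Q4 at 28.3230°N, 77.3819°E:
  T1: √((-0.0648·111.32)² + (-0.0042·98.03)²) = √(52.035102 + 0.169518) = 7.2253 km
  T2: √((-0.0256·111.32)² + (0.0434·98.03)²) = √(8.121314 + 18.100787) = 5.1208 km
  T3: √((-0.0165·111.32)² + (0.0138·98.03)²) = √(3.373761 + 1.830106) = 2.2812 km
  T4: √((-0.0651·111.32)² + (-0.0120·98.03)²) = √(52.518023 + 1.383823) = 7.3418 km
  T5: √((-0.0418·111.32)² + (0.0054·98.03)²) = √(21.652047 + 0.280224) = 4.6832 km
  → nearest: T3 (2.2812 km)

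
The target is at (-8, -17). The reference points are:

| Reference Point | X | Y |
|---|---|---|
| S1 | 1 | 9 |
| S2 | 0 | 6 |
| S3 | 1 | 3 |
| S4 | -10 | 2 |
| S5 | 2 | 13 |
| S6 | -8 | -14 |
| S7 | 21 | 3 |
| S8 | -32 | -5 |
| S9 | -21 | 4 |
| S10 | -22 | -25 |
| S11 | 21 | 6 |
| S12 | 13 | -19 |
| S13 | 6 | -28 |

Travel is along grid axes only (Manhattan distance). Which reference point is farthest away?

S11

Distances from (-8, -17):
S1: |9| + |26| = 9 + 26 = 35
S2: |8| + |23| = 8 + 23 = 31
S3: |9| + |20| = 9 + 20 = 29
S4: |-2| + |19| = 2 + 19 = 21
S5: |10| + |30| = 10 + 30 = 40
S6: |0| + |3| = 0 + 3 = 3
S7: |29| + |20| = 29 + 20 = 49
S8: |-24| + |12| = 24 + 12 = 36
S9: |-13| + |21| = 13 + 21 = 34
S10: |-14| + |-8| = 14 + 8 = 22
S11: |29| + |23| = 29 + 23 = 52
S12: |21| + |-2| = 21 + 2 = 23
S13: |14| + |-11| = 14 + 11 = 25
Maximum: S11 at 52.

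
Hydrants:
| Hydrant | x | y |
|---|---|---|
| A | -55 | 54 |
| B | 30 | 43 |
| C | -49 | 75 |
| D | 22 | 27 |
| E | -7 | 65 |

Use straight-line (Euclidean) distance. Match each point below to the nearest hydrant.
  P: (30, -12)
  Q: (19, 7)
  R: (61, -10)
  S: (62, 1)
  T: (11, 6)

P at (30, -12):
  A: 107.6
  B: 55.0
  C: 117.5
  D: 39.8
  E: 85.4
  → nearest: D (39.8)
Q at (19, 7):
  A: 87.7
  B: 37.6
  C: 96.2
  D: 20.2
  E: 63.6
  → nearest: D (20.2)
R at (61, -10):
  A: 132.5
  B: 61.4
  C: 139.0
  D: 53.8
  E: 101.2
  → nearest: D (53.8)
S at (62, 1):
  A: 128.4
  B: 52.8
  C: 133.4
  D: 47.7
  E: 94.1
  → nearest: D (47.7)
T at (11, 6):
  A: 81.6
  B: 41.6
  C: 91.4
  D: 23.7
  E: 61.7
  → nearest: D (23.7)

P→D; Q→D; R→D; S→D; T→D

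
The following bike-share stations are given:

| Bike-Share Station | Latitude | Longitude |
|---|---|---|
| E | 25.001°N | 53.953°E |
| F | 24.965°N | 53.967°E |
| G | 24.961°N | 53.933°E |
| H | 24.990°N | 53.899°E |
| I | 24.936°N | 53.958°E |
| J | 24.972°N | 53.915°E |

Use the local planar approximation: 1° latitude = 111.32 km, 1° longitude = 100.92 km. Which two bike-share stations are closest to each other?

Pairwise distances:
E–F: 4.249 km
E–G: 4.889 km
E–H: 5.586 km
E–I: 7.253 km
E–J: 5.013 km
F–G: 3.460 km
F–H: 7.405 km
F–I: 3.354 km
F–J: 5.305 km
G–H: 4.711 km
G–I: 3.756 km
G–J: 2.191 km
H–I: 8.461 km
H–J: 2.573 km
I–J: 5.907 km
Closest pair: G–J at 2.191 km.

G and J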